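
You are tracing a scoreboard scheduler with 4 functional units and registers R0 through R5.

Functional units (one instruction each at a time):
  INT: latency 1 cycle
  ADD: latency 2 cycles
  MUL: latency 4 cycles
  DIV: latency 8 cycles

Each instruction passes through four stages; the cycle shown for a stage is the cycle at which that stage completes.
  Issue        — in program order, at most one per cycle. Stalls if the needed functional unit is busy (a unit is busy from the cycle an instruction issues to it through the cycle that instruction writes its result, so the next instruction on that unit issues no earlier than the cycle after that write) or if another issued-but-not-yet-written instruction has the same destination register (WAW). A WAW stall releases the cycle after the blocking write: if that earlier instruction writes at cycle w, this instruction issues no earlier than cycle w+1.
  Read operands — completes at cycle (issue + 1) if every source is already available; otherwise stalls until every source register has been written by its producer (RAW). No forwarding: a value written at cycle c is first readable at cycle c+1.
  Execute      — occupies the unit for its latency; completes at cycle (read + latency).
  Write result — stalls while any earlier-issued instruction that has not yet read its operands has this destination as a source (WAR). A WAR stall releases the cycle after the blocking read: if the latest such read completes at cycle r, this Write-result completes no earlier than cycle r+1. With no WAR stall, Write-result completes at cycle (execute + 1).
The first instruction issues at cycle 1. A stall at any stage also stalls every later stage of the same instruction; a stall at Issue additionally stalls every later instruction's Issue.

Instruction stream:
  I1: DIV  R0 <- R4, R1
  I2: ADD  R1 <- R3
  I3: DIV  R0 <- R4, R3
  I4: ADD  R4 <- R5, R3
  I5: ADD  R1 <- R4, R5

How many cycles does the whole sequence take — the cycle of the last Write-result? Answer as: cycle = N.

[I1] 1/2/10/11
[I2] 2/3/5/6
[I3] 12/13/21/22  (struct: DIV busy until I1 writes@11)
[I4] 13/14/16/17
[I5] 18/19/21/22  (struct: ADD busy until I4 writes@17)

cycle = 22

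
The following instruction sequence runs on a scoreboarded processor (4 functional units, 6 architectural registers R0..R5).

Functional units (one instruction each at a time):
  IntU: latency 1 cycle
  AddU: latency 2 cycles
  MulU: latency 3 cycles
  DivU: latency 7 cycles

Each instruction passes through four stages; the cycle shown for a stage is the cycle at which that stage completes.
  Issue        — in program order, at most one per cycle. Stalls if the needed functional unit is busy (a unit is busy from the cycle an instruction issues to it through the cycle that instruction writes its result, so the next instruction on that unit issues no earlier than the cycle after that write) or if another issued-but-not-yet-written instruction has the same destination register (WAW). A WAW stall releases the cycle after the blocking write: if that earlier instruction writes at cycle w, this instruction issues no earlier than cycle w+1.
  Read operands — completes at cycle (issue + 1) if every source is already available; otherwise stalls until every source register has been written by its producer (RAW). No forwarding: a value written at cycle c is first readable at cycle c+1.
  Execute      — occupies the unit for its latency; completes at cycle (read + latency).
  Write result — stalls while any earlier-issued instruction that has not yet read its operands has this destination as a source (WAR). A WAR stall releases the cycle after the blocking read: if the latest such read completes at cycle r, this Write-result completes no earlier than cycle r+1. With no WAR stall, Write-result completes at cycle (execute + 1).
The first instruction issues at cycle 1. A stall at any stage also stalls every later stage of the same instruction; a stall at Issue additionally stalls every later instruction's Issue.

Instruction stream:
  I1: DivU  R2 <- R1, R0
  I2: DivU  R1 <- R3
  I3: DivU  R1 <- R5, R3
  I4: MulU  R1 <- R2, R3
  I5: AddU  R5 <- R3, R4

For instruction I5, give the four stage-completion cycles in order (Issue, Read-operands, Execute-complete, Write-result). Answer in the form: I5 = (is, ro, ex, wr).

I5 = (32, 33, 35, 36)

I1 -> (1, 2, 9, 10)
I2 -> (11, 12, 19, 20)  // struct: DivU busy until I1 writes@10
I3 -> (21, 22, 29, 30)  // struct: DivU busy until I2 writes@20
I4 -> (31, 32, 35, 36)  // WAW R1: wait I3 write@30
I5 -> (32, 33, 35, 36)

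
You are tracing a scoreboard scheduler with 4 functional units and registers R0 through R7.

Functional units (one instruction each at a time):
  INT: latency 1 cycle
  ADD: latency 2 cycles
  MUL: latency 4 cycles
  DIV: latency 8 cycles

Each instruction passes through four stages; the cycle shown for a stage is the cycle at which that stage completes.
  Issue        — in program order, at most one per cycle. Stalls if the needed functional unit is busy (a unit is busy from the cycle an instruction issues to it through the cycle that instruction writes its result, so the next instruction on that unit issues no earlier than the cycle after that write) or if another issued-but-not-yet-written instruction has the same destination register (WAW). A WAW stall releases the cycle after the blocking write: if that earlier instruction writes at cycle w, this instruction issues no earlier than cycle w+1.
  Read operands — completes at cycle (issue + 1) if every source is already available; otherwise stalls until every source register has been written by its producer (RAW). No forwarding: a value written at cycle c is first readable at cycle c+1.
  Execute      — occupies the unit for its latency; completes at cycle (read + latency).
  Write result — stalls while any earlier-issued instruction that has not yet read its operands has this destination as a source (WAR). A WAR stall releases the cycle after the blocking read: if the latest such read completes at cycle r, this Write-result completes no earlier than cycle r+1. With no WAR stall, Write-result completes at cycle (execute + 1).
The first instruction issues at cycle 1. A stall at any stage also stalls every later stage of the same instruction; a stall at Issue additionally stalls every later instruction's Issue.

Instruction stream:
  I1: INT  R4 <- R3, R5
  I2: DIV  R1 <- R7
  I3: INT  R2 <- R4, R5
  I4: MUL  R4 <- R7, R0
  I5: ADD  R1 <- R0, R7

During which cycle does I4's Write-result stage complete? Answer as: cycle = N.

cycle = 12

I1: IS=1 RO=2 EX=3 WR=4
I2: IS=2 RO=3 EX=11 WR=12
I3: IS=5 RO=6 EX=7 WR=8  [struct: INT busy until I1 writes@4]
I4: IS=6 RO=7 EX=11 WR=12
I5: IS=13 RO=14 EX=16 WR=17  [WAW R1: wait I2 write@12]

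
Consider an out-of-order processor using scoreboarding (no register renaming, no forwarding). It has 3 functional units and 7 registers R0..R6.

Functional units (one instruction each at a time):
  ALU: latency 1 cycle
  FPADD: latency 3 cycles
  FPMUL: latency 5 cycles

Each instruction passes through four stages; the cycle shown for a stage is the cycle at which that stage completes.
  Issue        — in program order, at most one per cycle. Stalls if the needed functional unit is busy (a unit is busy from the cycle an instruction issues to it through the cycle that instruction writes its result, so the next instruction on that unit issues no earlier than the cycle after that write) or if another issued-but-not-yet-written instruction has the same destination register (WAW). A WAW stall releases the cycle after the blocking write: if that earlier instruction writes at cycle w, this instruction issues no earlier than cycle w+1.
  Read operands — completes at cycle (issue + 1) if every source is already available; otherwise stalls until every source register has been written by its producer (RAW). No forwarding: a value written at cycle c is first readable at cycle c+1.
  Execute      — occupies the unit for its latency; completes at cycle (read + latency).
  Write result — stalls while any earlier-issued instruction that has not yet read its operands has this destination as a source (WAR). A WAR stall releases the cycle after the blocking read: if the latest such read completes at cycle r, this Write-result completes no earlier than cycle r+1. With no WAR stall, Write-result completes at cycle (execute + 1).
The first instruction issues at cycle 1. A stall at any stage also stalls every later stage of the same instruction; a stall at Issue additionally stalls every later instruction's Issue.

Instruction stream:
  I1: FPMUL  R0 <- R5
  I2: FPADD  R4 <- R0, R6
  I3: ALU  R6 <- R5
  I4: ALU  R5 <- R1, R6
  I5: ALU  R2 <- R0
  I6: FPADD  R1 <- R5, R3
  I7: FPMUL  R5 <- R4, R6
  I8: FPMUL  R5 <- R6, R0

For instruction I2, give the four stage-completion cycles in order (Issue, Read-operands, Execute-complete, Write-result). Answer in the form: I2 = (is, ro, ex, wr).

I2 = (2, 9, 12, 13)

cycle 1: I1 dispatched to FPMUL
cycle 2: I1 operands ready; I2 dispatched to FPADD
cycle 3: I3 dispatched to ALU
cycle 4: I3 operands ready
cycle 5: I3 complete
cycle 7: I1 complete
cycle 8: R0←I1
cycle 9: I2 operands ready
cycle 10: R6←I3
cycle 11: I4 dispatched to ALU
cycle 12: I2 complete; I4 operands ready
cycle 13: R4←I2; I4 complete
cycle 14: R5←I4
cycle 15: I5 dispatched to ALU
cycle 16: I5 operands ready; I6 dispatched to FPADD
cycle 17: I5 complete; I6 operands ready; I7 dispatched to FPMUL
cycle 18: R2←I5; I7 operands ready
cycle 20: I6 complete
cycle 21: R1←I6
cycle 23: I7 complete
cycle 24: R5←I7
cycle 25: I8 dispatched to FPMUL
cycle 26: I8 operands ready
cycle 31: I8 complete
cycle 32: R5←I8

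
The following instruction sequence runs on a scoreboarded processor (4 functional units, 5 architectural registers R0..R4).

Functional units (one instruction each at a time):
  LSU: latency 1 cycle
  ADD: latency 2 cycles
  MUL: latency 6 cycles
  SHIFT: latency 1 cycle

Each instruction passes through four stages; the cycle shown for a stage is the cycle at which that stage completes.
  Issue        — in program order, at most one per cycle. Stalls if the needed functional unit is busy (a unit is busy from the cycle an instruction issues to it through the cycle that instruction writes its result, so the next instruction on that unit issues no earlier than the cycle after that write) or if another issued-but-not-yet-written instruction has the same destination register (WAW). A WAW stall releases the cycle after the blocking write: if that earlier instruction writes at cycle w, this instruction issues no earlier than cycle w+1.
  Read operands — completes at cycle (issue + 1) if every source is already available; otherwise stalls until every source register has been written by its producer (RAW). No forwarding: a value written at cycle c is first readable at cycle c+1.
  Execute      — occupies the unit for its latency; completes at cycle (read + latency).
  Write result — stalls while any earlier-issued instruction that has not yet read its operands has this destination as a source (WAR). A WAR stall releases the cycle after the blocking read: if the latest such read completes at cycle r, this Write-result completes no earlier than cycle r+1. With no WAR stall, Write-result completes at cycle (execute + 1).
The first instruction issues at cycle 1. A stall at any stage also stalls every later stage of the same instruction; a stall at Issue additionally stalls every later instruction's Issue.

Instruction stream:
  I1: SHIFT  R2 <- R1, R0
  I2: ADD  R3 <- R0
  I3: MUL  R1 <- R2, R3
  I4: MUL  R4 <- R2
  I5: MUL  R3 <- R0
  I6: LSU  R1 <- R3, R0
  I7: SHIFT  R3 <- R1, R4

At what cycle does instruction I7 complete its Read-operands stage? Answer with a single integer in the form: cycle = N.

I1: IS=1 RO=2 EX=3 WR=4
I2: IS=2 RO=3 EX=5 WR=6
I3: IS=3 RO=7 EX=13 WR=14  [RAW R3: wait I2 write@6]
I4: IS=15 RO=16 EX=22 WR=23  [struct: MUL busy until I3 writes@14]
I5: IS=24 RO=25 EX=31 WR=32  [struct: MUL busy until I4 writes@23]
I6: IS=25 RO=33 EX=34 WR=35  [RAW R3: wait I5 write@32]
I7: IS=33 RO=36 EX=37 WR=38  [WAW R3: wait I5 write@32; RAW R1: wait I6 write@35]

cycle = 36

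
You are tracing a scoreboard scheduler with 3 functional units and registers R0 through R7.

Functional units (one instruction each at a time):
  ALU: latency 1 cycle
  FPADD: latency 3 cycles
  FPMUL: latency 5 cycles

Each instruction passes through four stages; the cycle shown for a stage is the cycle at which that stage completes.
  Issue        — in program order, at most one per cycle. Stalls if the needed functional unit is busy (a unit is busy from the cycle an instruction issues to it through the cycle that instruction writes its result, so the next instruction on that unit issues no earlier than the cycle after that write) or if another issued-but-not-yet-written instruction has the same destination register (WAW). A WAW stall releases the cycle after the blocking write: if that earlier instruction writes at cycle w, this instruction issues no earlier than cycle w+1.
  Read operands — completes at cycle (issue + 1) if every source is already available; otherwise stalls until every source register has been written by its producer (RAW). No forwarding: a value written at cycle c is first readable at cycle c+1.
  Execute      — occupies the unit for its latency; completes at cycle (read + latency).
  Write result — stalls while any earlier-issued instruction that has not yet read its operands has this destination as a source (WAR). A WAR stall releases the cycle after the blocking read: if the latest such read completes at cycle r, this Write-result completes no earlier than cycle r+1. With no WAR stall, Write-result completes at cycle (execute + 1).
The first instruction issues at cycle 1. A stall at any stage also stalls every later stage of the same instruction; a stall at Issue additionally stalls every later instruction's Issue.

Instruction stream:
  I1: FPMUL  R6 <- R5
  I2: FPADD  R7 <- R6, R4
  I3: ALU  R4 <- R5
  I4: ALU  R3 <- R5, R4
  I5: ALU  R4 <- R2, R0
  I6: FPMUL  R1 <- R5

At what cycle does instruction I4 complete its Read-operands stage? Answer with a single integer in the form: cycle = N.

c1: I1→FPMUL
c2: I1 RO | I2→FPADD
c3: I3→ALU
c4: I3 RO
c5: I3 EX
c7: I1 EX
c8: I1 WR R6
c9: I2 RO
c10: I3 WR R4
c11: I4→ALU
c12: I2 EX | I4 RO
c13: I2 WR R7 | I4 EX
c14: I4 WR R3
c15: I5→ALU
c16: I5 RO | I6→FPMUL
c17: I5 EX | I6 RO
c18: I5 WR R4
c22: I6 EX
c23: I6 WR R1

cycle = 12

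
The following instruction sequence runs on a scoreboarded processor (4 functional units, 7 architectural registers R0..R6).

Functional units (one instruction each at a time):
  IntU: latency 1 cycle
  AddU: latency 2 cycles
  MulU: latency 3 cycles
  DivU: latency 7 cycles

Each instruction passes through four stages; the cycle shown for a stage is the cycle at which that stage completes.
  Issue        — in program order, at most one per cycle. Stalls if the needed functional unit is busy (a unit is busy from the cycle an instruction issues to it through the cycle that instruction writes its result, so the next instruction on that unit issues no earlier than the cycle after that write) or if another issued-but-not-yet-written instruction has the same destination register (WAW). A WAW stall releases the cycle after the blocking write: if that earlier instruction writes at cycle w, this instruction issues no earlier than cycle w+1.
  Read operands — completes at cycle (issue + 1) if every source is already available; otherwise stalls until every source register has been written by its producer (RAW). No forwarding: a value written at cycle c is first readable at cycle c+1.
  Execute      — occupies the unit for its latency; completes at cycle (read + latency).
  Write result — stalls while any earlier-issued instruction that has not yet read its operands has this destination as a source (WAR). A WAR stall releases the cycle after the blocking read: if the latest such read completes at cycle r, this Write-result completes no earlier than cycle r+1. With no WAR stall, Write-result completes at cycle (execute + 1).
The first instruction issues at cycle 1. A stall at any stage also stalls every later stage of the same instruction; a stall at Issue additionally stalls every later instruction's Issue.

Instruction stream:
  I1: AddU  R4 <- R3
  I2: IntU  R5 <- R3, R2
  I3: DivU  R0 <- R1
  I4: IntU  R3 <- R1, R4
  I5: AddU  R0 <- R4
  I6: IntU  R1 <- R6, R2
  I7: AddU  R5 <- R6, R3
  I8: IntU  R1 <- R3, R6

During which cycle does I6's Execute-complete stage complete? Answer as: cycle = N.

cycle = 16

c1: issue I1 (AddU)
c2: I1 read-ops, issue I2 (IntU)
c3: I2 read-ops, issue I3 (DivU)
c4: I1 finished on AddU, I2 finished on IntU, I3 read-ops
c5: I1→R4, I2→R5
c6: issue I4 (IntU)
c7: I4 read-ops
c8: I4 finished on IntU
c9: I4→R3
c11: I3 finished on DivU
c12: I3→R0
c13: issue I5 (AddU)
c14: I5 read-ops, issue I6 (IntU)
c15: I6 read-ops
c16: I5 finished on AddU, I6 finished on IntU
c17: I5→R0, I6→R1
c18: issue I7 (AddU)
c19: I7 read-ops, issue I8 (IntU)
c20: I8 read-ops
c21: I7 finished on AddU, I8 finished on IntU
c22: I7→R5, I8→R1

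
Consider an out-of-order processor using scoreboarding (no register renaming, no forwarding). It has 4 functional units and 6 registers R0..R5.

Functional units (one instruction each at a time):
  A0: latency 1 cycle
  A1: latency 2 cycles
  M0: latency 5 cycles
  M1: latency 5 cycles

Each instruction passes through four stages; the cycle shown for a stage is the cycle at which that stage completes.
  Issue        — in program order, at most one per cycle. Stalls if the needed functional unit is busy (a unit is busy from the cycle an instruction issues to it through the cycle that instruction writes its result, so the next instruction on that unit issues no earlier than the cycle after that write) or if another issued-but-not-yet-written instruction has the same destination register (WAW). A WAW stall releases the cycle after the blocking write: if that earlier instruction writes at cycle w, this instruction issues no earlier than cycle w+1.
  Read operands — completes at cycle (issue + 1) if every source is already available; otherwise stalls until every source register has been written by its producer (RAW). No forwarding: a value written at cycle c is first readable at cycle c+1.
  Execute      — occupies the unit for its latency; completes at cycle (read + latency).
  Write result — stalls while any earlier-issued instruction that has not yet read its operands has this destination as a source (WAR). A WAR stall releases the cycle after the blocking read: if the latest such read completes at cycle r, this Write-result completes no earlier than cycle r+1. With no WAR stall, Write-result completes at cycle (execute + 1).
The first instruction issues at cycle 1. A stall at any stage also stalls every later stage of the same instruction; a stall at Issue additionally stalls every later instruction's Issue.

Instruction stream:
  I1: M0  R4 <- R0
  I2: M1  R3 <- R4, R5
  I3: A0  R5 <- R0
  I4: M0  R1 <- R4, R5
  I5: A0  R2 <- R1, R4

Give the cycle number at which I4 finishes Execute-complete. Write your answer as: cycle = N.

cycle = 16

t=1  I1→M0
t=2  I1 RO; I2→M1
t=3  I3→A0
t=4  I3 RO
t=5  I3 EX
t=7  I1 EX
t=8  I1 WR R4
t=9  I2 RO; I4→M0
t=10  I3 WR R5
t=11  I4 RO; I5→A0
t=14  I2 EX
t=15  I2 WR R3
t=16  I4 EX
t=17  I4 WR R1
t=18  I5 RO
t=19  I5 EX
t=20  I5 WR R2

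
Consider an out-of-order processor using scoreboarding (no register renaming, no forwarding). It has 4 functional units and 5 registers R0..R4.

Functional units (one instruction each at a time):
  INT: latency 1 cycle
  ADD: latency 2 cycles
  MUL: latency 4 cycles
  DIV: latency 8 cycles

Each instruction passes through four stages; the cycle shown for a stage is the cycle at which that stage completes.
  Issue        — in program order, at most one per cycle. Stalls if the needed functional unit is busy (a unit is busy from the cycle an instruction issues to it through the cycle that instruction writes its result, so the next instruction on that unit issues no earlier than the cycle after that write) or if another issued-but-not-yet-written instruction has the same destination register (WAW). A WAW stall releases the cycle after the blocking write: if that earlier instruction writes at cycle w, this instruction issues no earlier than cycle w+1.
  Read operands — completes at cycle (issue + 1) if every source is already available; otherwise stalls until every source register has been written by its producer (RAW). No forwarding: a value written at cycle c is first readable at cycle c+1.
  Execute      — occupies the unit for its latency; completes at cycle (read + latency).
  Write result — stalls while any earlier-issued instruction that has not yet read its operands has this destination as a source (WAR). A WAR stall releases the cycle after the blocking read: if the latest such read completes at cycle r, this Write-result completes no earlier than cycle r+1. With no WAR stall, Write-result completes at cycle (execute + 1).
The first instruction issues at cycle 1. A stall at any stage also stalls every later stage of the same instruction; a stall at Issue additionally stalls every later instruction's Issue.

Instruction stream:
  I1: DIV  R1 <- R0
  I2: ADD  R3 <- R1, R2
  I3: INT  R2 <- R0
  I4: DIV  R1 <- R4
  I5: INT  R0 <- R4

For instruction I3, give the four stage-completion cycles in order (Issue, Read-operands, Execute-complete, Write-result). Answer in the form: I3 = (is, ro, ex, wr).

I1  is:1  ro:2  ex:10  wr:11
I2  is:2  ro:12  ex:14  wr:15  — RAW R1: wait I1 write@11
I3  is:3  ro:4  ex:5  wr:13  — WAR R2: wait I2 read@12
I4  is:12  ro:13  ex:21  wr:22  — struct: DIV busy until I1 writes@11
I5  is:14  ro:15  ex:16  wr:17  — struct: INT busy until I3 writes@13

I3 = (3, 4, 5, 13)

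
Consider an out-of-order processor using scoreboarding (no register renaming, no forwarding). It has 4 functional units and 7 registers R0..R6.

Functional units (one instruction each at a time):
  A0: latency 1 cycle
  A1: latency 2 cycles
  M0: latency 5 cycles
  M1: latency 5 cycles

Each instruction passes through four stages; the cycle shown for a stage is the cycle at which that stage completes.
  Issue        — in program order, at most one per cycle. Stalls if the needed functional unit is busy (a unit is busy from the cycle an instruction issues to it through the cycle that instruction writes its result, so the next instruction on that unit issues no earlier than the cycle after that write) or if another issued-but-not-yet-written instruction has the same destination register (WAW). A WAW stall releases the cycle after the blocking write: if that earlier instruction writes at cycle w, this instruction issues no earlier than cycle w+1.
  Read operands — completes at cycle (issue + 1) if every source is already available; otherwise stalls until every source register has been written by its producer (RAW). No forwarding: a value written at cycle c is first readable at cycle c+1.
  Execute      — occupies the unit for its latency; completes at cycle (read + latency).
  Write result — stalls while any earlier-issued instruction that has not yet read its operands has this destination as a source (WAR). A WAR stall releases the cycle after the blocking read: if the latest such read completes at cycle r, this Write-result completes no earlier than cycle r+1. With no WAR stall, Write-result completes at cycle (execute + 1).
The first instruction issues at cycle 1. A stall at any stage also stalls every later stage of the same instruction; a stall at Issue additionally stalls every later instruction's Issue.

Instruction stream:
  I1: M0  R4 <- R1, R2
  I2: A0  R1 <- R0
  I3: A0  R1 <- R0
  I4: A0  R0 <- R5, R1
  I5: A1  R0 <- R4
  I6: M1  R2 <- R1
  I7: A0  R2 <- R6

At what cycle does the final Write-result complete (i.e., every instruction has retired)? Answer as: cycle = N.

cycle = 26

cycle 1: issue I1 (M0)
cycle 2: I1 read-ops · issue I2 (A0)
cycle 3: I2 read-ops
cycle 4: I2 finished on A0
cycle 5: I2→R1
cycle 6: issue I3 (A0)
cycle 7: I1 finished on M0 · I3 read-ops
cycle 8: I1→R4 · I3 finished on A0
cycle 9: I3→R1
cycle 10: issue I4 (A0)
cycle 11: I4 read-ops
cycle 12: I4 finished on A0
cycle 13: I4→R0
cycle 14: issue I5 (A1)
cycle 15: I5 read-ops · issue I6 (M1)
cycle 16: I6 read-ops
cycle 17: I5 finished on A1
cycle 18: I5→R0
cycle 21: I6 finished on M1
cycle 22: I6→R2
cycle 23: issue I7 (A0)
cycle 24: I7 read-ops
cycle 25: I7 finished on A0
cycle 26: I7→R2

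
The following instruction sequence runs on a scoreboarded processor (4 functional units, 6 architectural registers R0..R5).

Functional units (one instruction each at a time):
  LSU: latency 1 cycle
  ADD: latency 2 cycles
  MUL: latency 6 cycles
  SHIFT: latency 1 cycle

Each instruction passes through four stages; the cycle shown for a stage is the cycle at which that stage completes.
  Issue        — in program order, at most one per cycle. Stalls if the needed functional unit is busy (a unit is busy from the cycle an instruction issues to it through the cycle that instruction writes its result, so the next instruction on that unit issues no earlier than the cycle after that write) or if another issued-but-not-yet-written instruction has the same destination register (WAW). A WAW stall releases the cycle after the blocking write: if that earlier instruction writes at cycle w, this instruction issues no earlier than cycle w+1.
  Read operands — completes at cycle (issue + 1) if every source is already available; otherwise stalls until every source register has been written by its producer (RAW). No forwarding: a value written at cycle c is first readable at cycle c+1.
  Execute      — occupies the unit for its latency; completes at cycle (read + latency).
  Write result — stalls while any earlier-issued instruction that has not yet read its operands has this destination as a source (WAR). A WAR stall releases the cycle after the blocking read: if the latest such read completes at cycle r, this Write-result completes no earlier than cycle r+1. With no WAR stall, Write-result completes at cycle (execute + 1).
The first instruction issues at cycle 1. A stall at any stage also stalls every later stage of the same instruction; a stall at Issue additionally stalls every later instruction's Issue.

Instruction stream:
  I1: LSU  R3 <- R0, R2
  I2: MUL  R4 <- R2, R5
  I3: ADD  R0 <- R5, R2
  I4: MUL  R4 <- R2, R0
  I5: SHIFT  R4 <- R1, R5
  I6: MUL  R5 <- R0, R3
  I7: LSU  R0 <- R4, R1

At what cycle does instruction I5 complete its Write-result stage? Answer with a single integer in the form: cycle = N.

1) issue 1, read 2, done 3, write 4
2) issue 2, read 3, done 9, write 10
3) issue 3, read 4, done 6, write 7
4) issue 11, read 12, done 18, write 19  <struct: MUL busy until I2 writes@10>
5) issue 20, read 21, done 22, write 23  <WAW R4: wait I4 write@19>
6) issue 21, read 22, done 28, write 29
7) issue 22, read 24, done 25, write 26  <RAW R4: wait I5 write@23>

cycle = 23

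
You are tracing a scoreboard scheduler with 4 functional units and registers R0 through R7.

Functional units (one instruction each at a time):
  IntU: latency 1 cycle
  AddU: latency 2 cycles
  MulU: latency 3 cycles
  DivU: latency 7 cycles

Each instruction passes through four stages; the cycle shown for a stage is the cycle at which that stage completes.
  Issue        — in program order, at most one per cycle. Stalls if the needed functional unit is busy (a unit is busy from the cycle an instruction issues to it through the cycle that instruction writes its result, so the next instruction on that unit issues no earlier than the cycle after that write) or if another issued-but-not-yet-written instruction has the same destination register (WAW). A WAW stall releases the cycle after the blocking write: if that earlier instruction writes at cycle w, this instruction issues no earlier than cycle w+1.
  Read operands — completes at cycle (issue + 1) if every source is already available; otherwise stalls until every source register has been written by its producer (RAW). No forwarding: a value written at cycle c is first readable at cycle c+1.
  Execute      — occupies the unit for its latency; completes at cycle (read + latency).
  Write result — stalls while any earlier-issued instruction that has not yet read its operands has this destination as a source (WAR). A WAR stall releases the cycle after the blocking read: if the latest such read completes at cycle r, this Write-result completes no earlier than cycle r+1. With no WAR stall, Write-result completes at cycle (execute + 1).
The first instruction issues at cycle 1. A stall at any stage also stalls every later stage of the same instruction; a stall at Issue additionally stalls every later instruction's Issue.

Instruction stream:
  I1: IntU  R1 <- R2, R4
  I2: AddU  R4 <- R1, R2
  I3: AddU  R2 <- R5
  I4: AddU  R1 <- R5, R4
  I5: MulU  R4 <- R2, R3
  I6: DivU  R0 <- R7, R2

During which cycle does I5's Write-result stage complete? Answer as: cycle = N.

cycle = 20

  I1 | 1 | 2 | 3 | 4
  I2 | 2 | 5 | 7 | 8   RAW R1: wait I1 write@4
  I3 | 9 | 10 | 12 | 13   struct: AddU busy until I2 writes@8
  I4 | 14 | 15 | 17 | 18   struct: AddU busy until I3 writes@13
  I5 | 15 | 16 | 19 | 20
  I6 | 16 | 17 | 24 | 25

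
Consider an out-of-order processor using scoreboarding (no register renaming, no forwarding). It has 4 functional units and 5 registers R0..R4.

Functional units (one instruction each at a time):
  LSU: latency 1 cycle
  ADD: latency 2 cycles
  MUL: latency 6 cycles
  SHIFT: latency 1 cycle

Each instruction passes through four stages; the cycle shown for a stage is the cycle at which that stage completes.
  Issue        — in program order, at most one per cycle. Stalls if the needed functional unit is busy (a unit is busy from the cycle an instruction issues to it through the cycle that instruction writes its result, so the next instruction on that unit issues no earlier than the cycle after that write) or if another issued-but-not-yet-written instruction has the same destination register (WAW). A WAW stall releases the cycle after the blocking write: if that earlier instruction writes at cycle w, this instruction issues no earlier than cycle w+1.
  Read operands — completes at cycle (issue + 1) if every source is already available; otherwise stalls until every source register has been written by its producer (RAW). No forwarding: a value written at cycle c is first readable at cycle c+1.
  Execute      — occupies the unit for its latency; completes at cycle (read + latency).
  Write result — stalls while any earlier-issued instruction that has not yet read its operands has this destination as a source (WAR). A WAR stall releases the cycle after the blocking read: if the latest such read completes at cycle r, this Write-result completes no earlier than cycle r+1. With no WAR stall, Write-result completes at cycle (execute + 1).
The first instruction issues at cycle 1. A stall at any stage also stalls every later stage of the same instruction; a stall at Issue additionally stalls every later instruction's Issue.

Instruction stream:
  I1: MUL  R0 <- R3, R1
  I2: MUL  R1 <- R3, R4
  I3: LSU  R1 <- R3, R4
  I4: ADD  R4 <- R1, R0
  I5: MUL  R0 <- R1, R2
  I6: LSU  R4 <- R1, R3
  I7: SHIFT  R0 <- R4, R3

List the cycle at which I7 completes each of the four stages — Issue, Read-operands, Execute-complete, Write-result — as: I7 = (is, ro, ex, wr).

I7 = (31, 32, 33, 34)

  I1 | 1 | 2 | 8 | 9
  I2 | 10 | 11 | 17 | 18   struct: MUL busy until I1 writes@9
  I3 | 19 | 20 | 21 | 22   WAW R1: wait I2 write@18
  I4 | 20 | 23 | 25 | 26   RAW R1: wait I3 write@22
  I5 | 21 | 23 | 29 | 30   RAW R1: wait I3 write@22
  I6 | 27 | 28 | 29 | 30   WAW R4: wait I4 write@26
  I7 | 31 | 32 | 33 | 34   WAW R0: wait I5 write@30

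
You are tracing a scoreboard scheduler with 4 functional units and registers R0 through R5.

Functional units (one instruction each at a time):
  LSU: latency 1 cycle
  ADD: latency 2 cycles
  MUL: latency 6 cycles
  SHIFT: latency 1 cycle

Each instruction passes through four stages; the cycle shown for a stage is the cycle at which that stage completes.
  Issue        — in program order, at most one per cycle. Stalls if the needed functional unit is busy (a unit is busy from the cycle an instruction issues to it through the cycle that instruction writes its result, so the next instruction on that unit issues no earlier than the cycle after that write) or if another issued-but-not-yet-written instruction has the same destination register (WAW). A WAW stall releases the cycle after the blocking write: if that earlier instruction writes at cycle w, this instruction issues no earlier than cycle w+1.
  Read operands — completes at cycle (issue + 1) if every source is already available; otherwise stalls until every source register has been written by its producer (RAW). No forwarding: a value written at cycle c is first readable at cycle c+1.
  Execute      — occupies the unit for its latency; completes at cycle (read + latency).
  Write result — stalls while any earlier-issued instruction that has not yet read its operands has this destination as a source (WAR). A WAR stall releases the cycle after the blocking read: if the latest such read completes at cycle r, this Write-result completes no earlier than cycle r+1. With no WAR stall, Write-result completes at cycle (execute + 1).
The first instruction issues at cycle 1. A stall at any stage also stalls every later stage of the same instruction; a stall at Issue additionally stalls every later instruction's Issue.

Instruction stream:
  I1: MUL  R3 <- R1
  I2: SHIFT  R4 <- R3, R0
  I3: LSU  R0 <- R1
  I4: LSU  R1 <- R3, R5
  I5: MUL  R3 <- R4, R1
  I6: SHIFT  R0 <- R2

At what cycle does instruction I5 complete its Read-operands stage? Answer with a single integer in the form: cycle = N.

cycle = 16

c1: issue I1 (MUL)
c2: I1 read-ops | issue I2 (SHIFT)
c3: issue I3 (LSU)
c4: I3 read-ops
c5: I3 finished on LSU
c8: I1 finished on MUL
c9: I1→R3
c10: I2 read-ops
c11: I2 finished on SHIFT | I3→R0
c12: I2→R4 | issue I4 (LSU)
c13: I4 read-ops | issue I5 (MUL)
c14: I4 finished on LSU | issue I6 (SHIFT)
c15: I4→R1 | I6 read-ops
c16: I5 read-ops | I6 finished on SHIFT
c17: I6→R0
c22: I5 finished on MUL
c23: I5→R3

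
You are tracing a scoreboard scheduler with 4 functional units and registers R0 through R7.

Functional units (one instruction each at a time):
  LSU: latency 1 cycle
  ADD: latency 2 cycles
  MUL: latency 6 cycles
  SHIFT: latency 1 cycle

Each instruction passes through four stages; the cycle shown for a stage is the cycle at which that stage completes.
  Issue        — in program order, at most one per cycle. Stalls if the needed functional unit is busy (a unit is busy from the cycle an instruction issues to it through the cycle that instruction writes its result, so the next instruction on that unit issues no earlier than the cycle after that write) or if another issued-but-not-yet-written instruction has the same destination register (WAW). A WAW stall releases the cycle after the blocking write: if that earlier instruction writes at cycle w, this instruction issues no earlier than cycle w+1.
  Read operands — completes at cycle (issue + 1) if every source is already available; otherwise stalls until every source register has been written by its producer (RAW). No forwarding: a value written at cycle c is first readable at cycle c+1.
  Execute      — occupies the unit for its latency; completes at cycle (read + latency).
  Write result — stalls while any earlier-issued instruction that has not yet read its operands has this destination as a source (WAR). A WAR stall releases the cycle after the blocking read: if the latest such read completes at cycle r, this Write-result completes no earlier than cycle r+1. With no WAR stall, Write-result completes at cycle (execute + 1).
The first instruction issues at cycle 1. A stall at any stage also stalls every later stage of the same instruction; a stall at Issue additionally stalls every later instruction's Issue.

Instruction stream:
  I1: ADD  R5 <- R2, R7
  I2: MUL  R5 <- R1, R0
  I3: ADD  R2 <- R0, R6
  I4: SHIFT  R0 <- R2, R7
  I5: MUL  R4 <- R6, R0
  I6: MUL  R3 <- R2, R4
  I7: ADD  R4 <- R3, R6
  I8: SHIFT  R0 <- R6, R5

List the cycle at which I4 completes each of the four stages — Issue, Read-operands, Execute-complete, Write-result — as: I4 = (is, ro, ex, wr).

I4 = (8, 12, 13, 14)

cycle 1: I1→ADD
cycle 2: I1 RO
cycle 4: I1 EX
cycle 5: I1 WR R5
cycle 6: I2→MUL
cycle 7: I2 RO; I3→ADD
cycle 8: I3 RO; I4→SHIFT
cycle 10: I3 EX
cycle 11: I3 WR R2
cycle 12: I4 RO
cycle 13: I2 EX; I4 EX
cycle 14: I2 WR R5; I4 WR R0
cycle 15: I5→MUL
cycle 16: I5 RO
cycle 22: I5 EX
cycle 23: I5 WR R4
cycle 24: I6→MUL
cycle 25: I6 RO; I7→ADD
cycle 26: I8→SHIFT
cycle 27: I8 RO
cycle 28: I8 EX
cycle 29: I8 WR R0
cycle 31: I6 EX
cycle 32: I6 WR R3
cycle 33: I7 RO
cycle 35: I7 EX
cycle 36: I7 WR R4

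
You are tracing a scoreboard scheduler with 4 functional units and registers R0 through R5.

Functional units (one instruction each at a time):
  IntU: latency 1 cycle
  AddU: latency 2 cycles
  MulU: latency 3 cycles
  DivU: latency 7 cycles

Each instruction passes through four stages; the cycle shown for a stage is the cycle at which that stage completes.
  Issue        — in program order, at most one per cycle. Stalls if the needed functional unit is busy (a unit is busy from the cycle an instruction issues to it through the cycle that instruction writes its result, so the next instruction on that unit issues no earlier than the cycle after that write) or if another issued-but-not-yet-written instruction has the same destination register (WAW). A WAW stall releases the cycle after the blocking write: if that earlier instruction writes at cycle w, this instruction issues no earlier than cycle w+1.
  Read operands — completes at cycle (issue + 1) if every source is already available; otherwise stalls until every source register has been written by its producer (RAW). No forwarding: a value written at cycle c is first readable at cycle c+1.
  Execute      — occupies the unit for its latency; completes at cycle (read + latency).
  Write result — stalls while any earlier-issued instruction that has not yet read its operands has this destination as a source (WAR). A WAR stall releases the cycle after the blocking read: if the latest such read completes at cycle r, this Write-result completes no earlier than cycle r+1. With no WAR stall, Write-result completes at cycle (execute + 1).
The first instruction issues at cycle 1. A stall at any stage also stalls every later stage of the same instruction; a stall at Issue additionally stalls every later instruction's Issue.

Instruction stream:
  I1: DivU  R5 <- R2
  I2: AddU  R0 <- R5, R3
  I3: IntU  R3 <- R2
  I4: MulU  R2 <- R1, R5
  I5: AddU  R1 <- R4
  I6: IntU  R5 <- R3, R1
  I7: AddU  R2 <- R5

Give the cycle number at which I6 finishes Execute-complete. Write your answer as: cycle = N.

cycle = 21

I1  is:1  ro:2  ex:9  wr:10
I2  is:2  ro:11  ex:13  wr:14  — RAW R5: wait I1 write@10
I3  is:3  ro:4  ex:5  wr:12  — WAR R3: wait I2 read@11
I4  is:4  ro:11  ex:14  wr:15  — RAW R5: wait I1 write@10
I5  is:15  ro:16  ex:18  wr:19  — struct: AddU busy until I2 writes@14
I6  is:16  ro:20  ex:21  wr:22  — RAW R1: wait I5 write@19
I7  is:20  ro:23  ex:25  wr:26  — struct: AddU busy until I5 writes@19, RAW R5: wait I6 write@22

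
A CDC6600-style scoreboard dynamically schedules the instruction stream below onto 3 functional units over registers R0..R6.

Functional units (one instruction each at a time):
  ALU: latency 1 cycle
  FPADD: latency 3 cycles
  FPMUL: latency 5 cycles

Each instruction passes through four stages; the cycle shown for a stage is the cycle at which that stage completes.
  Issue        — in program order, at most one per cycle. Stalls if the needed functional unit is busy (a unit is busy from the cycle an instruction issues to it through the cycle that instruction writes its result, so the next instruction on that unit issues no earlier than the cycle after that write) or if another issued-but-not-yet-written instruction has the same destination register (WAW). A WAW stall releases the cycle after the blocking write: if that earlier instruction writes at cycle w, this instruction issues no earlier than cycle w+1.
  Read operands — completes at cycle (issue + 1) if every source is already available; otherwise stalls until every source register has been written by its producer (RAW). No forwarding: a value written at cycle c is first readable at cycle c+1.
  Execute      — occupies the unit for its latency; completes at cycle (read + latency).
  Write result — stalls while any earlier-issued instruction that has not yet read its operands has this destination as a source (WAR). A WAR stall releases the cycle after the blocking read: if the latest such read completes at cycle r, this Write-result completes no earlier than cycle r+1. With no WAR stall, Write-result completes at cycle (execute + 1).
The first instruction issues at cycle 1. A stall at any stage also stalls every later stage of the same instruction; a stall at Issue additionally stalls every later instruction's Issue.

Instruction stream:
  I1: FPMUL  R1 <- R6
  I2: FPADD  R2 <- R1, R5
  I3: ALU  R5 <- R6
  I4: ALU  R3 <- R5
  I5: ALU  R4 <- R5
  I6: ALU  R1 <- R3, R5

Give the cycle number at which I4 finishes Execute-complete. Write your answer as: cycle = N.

cycle = 13

[1] I1→FPMUL
[2] I1 RO · I2→FPADD
[3] I3→ALU
[4] I3 RO
[5] I3 EX
[7] I1 EX
[8] I1 WR R1
[9] I2 RO
[10] I3 WR R5
[11] I4→ALU
[12] I2 EX · I4 RO
[13] I2 WR R2 · I4 EX
[14] I4 WR R3
[15] I5→ALU
[16] I5 RO
[17] I5 EX
[18] I5 WR R4
[19] I6→ALU
[20] I6 RO
[21] I6 EX
[22] I6 WR R1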